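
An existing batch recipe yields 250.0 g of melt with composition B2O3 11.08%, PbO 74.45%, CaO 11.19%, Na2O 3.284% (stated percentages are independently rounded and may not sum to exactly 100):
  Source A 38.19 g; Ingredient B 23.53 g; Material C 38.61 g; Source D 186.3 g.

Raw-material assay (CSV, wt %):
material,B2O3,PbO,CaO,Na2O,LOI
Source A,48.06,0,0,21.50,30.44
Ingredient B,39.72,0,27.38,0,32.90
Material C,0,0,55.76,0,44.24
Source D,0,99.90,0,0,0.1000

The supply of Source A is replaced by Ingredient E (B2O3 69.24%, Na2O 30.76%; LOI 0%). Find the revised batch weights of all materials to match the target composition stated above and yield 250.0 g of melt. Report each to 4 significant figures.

In-progress results are displayed rounded to four significant digits when written out; exact precision is kept end to end; every reported value takes a single rounding; derived quantities are rebuilt at full float precision (ignition loss, totals, yield, net glass mass, four oxide percentages) from the weighed amounts for 250.0 g of glass as given in the question or the answer.
Oxide-by-oxide targets in 250.0 g melt:
  B2O3: 11.08% × 250.0 = 27.70 g
  PbO: 74.45% × 250.0 = 186.1 g
  CaO: 11.19% × 250.0 = 27.98 g
  Na2O: 3.284% × 250.0 = 8.210 g
Oxide-by-oxide audit on the weights just shown, under the basis named above (oxide sums agree with the targets exact up to rounding of places):
  B2O3: 26.69·0.6924 + 23.21·0.3972 = 27.70 g (target 27.70 g)
  PbO: 186.3·0.9990 = 186.1 g (target 186.1 g)
  CaO: 23.21·0.2738 + 38.77·0.5576 = 27.97 g (target 27.98 g)
  Na2O: 26.69·0.3076 = 8.210 g (target 8.210 g)
Mass balance on the glass: batch Σ − ignition loss = 250.0 g (the Σ of target masses is 250.0 g; versus the stated basis of 250.0 g — deltas are rounding alone).
Adding the batch up: Σ batch = 275.0 g; loss to ignition Σ batch·LOI = 24.97 g; the yield ratio, glass ÷ batch: 90.92%.

Revised batch per 250.0 g melt:
  Ingredient E: 26.69 g
  Ingredient B: 23.21 g
  Material C: 38.77 g
  Source D: 186.3 g
Total batch = 275.0 g; LOI loss = 24.97 g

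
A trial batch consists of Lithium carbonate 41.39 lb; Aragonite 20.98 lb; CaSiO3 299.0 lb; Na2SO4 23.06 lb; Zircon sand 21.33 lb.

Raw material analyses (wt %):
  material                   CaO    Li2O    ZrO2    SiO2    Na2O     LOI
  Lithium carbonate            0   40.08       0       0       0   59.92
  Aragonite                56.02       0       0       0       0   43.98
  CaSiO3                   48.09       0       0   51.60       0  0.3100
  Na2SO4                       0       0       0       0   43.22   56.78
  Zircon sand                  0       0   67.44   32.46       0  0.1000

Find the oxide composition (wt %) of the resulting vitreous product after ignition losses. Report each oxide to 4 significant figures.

All internal work keeps exact precision end to end; in-progress results are displayed rounded to four significant figures on the page. A single rounding completes every reported value; derived quantities (ignition loss, glass mass, yield, totals, the five compositions) are recomputed at full precision starting from the weights on 357.7 lb of glass as quoted within question or answer.
Mass of each oxide from the mix:
  CaO: 20.98·0.5602 + 299.0·0.4809 = 155.5 lb
  Li2O: 41.39·0.4008 = 16.59 lb
  ZrO2: 21.33·0.6744 = 14.38 lb
  SiO2: 299.0·0.5160 + 21.33·0.3246 = 161.2 lb
  Na2O: 23.06·0.4322 = 9.967 lb
LOI: 41.39·0.5992 + 20.98·0.4398 + 299.0·0.003100 + 23.06·0.5678 + 21.33·0.001000 = 48.07 lb
batch − LOI leaves glass = 405.8 − 48.07 = 357.7 lb (the oxide masses sum to this)
oxide / glass × 100 gives the wt %

Glass mass = 357.7 lb (batch 405.8 − LOI 48.07).
Composition: CaO 43.49%, Li2O 4.638%, ZrO2 4.022%, SiO2 45.07%, Na2O 2.786%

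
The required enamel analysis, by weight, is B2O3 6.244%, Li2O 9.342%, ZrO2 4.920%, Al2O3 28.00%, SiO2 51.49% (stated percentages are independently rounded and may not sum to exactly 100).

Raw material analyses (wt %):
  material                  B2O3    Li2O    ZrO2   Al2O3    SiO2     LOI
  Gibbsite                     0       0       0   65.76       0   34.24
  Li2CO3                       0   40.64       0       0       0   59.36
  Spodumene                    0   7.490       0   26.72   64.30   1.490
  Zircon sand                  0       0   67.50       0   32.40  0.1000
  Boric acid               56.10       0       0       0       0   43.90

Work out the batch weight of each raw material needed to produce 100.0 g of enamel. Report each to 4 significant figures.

The intermediate values appear, rounded to four significant digits, at each printed step. Each numeric step runs at full float precision in all steps. Every reported value takes a single rounding — derived quantities are carried using the weight values per 100.0 g of glass at exact precision (LOI, the five compositions, the totals, net glass mass, the yield), exactly as printed in the problem or answer text.
Per-oxide target masses for 100.0 g enamel:
  B2O3: 6.244% × 100.0 = 6.244 g
  Li2O: 9.342% × 100.0 = 9.342 g
  ZrO2: 4.920% × 100.0 = 4.920 g
  Al2O3: 28.00% × 100.0 = 28.00 g
  SiO2: 51.49% × 100.0 = 51.49 g
Balance tally, oxide-wise, per the reported batch figures, relative to the basis at hand (sum by sum, the targets are met exact up to rounding of places):
  B2O3: 11.13·0.5610 = 6.244 g (target 6.244 g)
  Li2O: 8.906·0.4064 + 76.40·0.07490 = 9.342 g (target 9.342 g)
  ZrO2: 7.289·0.6750 = 4.920 g (target 4.920 g)
  Al2O3: 11.53·0.6576 + 76.40·0.2672 = 28.00 g (target 28.00 g)
  SiO2: 76.40·0.6430 + 7.289·0.3240 = 51.49 g (target 51.49 g)
Glass-mass sanity pass: batch Σ − ignition loss = 99.99 g (targets for the oxides total 100.0 g; the stated basis being 100.0 g — a pure rounding effect).
Batch grand total — Σ batch = 115.3 g; Σ batch·LOI gives LOI loss = 15.27 g; the yield ratio, glass ÷ batch: 86.75%.

Batch per 100.0 g enamel:
  Gibbsite: 11.53 g
  Li2CO3: 8.906 g
  Spodumene: 76.40 g
  Zircon sand: 7.289 g
  Boric acid: 11.13 g
Total batch = 115.3 g; LOI loss = 15.27 g; yield = 86.75%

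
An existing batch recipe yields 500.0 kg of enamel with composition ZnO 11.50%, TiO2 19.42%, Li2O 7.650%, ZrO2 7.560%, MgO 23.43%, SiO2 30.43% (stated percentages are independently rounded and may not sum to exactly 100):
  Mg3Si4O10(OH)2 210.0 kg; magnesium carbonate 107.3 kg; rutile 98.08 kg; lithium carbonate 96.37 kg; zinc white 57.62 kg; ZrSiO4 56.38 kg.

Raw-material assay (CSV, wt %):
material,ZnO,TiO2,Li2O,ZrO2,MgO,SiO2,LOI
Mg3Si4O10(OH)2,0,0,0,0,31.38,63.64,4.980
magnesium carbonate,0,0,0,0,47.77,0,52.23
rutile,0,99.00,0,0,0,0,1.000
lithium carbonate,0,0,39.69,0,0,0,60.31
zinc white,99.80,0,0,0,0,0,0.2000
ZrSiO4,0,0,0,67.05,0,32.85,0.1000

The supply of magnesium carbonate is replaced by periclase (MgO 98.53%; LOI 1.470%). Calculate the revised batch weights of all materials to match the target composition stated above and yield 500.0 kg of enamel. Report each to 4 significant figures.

Revised batch per 500.0 kg enamel:
  Mg3Si4O10(OH)2: 210.0 kg
  periclase: 52.02 kg
  rutile: 98.08 kg
  lithium carbonate: 96.37 kg
  zinc white: 57.62 kg
  ZrSiO4: 56.38 kg
Total batch = 570.5 kg; LOI loss = 70.50 kg

In-progress results are printed rounded to four significant figures alongside each step. All internal work maintains exact precision from start to finish — each reported figure carries a single rounding; the derived quantities, which include glass mass, LOI, yield, the six compositions, totals, are rebuilt in full precision, as they appear in the problem or answer text, starting from the weights for 500.0 kg of glass.
The oxide mass targets at 500.0 kg enamel:
  ZnO: 11.50% × 500.0 = 57.50 kg
  TiO2: 19.42% × 500.0 = 97.10 kg
  Li2O: 7.650% × 500.0 = 38.25 kg
  ZrO2: 7.560% × 500.0 = 37.80 kg
  MgO: 23.43% × 500.0 = 117.2 kg
  SiO2: 30.43% × 500.0 = 152.2 kg
Oxide-by-oxide audit working from each reported weight, relative to the basis at hand (every target is met by its sum exact up to rounding of places):
  ZnO: 57.62·0.9980 = 57.50 kg (target 57.50 kg)
  TiO2: 98.08·0.9900 = 97.10 kg (target 97.10 kg)
  Li2O: 96.37·0.3969 = 38.25 kg (target 38.25 kg)
  ZrO2: 56.38·0.6705 = 37.80 kg (target 37.80 kg)
  MgO: 210.0·0.3138 + 52.02·0.9853 = 117.2 kg (target 117.2 kg)
  SiO2: 210.0·0.6364 + 56.38·0.3285 = 152.2 kg (target 152.2 kg)
Glass-mass bookkeeping: whole batch net of LOI = 500.0 kg (oxide target masses add up to 499.9 kg; versus the stated basis of 500.0 kg — gaps are rounding artifacts).
Total batch = Σ batch = 570.5 kg; ignition loss, Σ(batch × LOI) = 70.50 kg; yield: glass divided by total = 87.64%.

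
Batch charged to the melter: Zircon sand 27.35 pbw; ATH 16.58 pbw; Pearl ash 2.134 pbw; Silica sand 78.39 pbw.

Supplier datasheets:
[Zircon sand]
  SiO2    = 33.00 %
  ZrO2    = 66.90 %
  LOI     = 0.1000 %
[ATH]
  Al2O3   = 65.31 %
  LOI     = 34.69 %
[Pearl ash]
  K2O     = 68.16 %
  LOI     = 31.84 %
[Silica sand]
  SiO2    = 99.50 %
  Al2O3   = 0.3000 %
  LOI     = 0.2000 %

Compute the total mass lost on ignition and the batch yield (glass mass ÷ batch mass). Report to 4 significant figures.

LOI loss = 6.615 pbw; glass = 117.8 pbw; yield = 94.68%

Full precision is carried at every stage. Mid-chain values are shown (rounded to four significant digits) alongside each step; every reported value is rounded exactly once — derived quantities are computed from the weighed amounts at 117.8 pbw of glass in exact precision (four oxide percentages, yield, totals, net glass mass, ignition loss), exactly as shown in the problem or answer text.
Ignition loss by material:
  Zircon sand: 27.35 × 0.001000 = 0.02735 pbw
  ATH: 16.58 × 0.3469 = 5.752 pbw
  Pearl ash: 2.134 × 0.3184 = 0.6795 pbw
  Silica sand: 78.39 × 0.002000 = 0.1568 pbw
Total LOI = 6.615 pbw
Glass = batch − LOI = 124.5 − 6.615 = 117.8 pbw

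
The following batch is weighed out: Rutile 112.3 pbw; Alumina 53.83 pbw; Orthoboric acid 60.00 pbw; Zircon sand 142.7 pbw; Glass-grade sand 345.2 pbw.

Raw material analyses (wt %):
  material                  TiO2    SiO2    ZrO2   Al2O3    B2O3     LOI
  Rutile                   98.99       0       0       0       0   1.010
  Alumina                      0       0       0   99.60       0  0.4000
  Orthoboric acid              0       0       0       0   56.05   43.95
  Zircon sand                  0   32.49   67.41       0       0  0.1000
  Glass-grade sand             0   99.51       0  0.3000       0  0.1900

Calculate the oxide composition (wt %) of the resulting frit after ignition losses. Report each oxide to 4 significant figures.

Glass mass = 685.5 pbw (batch 714.0 − LOI 28.52).
Composition: TiO2 16.22%, SiO2 56.87%, ZrO2 14.03%, Al2O3 7.972%, B2O3 4.906%

Full precision is kept at all times — mid-chain values appear rounded to 4 significant figures across the worked steps. Each reported number includes exactly one rounding — the derived quantities, which include LOI, the totals, the yield, the five compositions, glass mass, are recomputed at full float precision, as set out in the problem or answer text, using the weight values at 685.5 pbw of glass.
Per-oxide mass from batch:
  TiO2: 112.3·0.9899 = 111.2 pbw
  SiO2: 142.7·0.3249 + 345.2·0.9951 = 389.9 pbw
  ZrO2: 142.7·0.6741 = 96.19 pbw
  Al2O3: 53.83·0.9960 + 345.2·0.003000 = 54.65 pbw
  B2O3: 60.00·0.5605 = 33.63 pbw
LOI: 112.3·0.01010 + 53.83·0.004000 + 60.00·0.4395 + 142.7·0.001000 + 345.2·0.001900 = 28.52 pbw
The glass mass, total less LOI, = 714.0 − 28.52 = 685.5 pbw (= Σ oxide masses)
wt %: oxide over glass, times 100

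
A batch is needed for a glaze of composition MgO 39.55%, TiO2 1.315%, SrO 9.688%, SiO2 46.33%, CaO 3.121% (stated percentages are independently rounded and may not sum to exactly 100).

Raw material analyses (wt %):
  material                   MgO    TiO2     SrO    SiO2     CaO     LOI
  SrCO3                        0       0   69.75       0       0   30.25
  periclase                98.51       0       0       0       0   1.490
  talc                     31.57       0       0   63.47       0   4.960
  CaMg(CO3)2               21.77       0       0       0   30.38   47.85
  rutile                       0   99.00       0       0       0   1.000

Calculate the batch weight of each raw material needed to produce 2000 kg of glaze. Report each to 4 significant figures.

Batch per 2000 kg glaze:
  SrCO3: 277.8 kg
  periclase: 289.7 kg
  talc: 1460 kg
  CaMg(CO3)2: 205.5 kg
  rutile: 26.57 kg
Total batch = 2260 kg; LOI loss = 259.4 kg; yield = 88.52%

Each numeric step runs at exact precision all the way through. The intermediate values are shown rounded off to 4 significant figures between the steps; each reported figure takes just one rounding — all derived quantities are computed at exact precision (glass mass, totals, yield, five oxide percentages, LOI) starting from the weights on 2000 kg of glass, as written in problem or answer.
Oxide-by-oxide targets in 2000 kg glaze:
  MgO: 39.55% × 2000 = 791.0 kg
  TiO2: 1.315% × 2000 = 26.30 kg
  SrO: 9.688% × 2000 = 193.8 kg
  SiO2: 46.33% × 2000 = 926.6 kg
  CaO: 3.121% × 2000 = 62.42 kg
Checking each oxide sum from the weights as reported, at the basis given (delivered sums recover each target inside rounding margins):
  MgO: 289.7·0.9851 + 1460·0.3157 + 205.5·0.2177 = 791.0 kg (target 791.0 kg)
  TiO2: 26.57·0.9900 = 26.30 kg (target 26.30 kg)
  SrO: 277.8·0.6975 = 193.8 kg (target 193.8 kg)
  SiO2: 1460·0.6347 = 926.7 kg (target 926.6 kg)
  CaO: 205.5·0.3038 = 62.43 kg (target 62.42 kg)
Mass balance on the glass: Σ batch − LOI loss = 2000 kg (the targets, summed, come to 2000 kg; versus the stated basis of 2000 kg — a pure rounding effect).
Adding the batch up: Σ batch = 2260 kg; loss to ignition Σ batch·LOI = 259.4 kg; yield = glass ÷ total batch = 88.52%.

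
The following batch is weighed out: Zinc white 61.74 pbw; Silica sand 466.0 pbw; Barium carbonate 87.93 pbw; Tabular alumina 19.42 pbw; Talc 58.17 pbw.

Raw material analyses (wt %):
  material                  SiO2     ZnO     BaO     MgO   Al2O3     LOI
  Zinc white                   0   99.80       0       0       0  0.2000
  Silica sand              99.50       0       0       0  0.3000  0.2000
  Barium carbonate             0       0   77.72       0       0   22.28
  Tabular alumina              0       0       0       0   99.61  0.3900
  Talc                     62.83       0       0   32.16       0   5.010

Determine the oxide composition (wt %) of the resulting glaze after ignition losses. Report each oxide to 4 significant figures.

Rounding to four significant digits extends to every in-between result as displayed. Full float precision is kept in every operation; each reported number takes exactly one rounding. All derived quantities (net glass mass, yield, the totals, the five compositions, LOI) are re-derived starting from the weights for 669.6 pbw of glass in full float precision exactly as printed in problem or answer.
Mass of each oxide from the mix:
  SiO2: 466.0·0.9950 + 58.17·0.6283 = 500.2 pbw
  ZnO: 61.74·0.9980 = 61.62 pbw
  BaO: 87.93·0.7772 = 68.34 pbw
  MgO: 58.17·0.3216 = 18.71 pbw
  Al2O3: 466.0·0.003000 + 19.42·0.9961 = 20.74 pbw
LOI: 61.74·0.002000 + 466.0·0.002000 + 87.93·0.2228 + 19.42·0.003900 + 58.17·0.05010 = 23.64 pbw
Glass mass = batch − LOI = 693.3 − 23.64 = 669.6 pbw (the oxide masses sum to this)
oxide / glass × 100 gives the wt %

Glass mass = 669.6 pbw (batch 693.3 − LOI 23.64).
Composition: SiO2 74.70%, ZnO 9.202%, BaO 10.21%, MgO 2.794%, Al2O3 3.098%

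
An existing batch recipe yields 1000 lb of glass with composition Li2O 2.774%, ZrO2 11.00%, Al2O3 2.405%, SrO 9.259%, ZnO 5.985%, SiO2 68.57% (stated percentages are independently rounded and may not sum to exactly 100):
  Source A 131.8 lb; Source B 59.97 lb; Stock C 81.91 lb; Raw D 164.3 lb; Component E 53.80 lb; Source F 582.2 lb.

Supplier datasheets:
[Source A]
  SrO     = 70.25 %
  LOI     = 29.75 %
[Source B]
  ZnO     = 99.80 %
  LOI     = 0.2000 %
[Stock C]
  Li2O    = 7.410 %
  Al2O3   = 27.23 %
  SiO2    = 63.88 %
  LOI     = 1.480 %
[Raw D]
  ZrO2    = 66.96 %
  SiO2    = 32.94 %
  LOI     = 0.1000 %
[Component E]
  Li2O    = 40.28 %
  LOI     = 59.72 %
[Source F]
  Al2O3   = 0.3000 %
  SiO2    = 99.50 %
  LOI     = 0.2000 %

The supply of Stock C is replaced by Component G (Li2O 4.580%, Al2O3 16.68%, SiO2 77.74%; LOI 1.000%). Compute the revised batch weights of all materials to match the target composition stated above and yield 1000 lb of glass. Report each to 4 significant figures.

The working math carries full float precision at all times. Working values are shown (rounded to four significant digits) on the page; every reported result sees exactly one rounding. All derived quantities are re-derived starting from the weights at 1000 lb of glass at full precision (the yield, glass mass, totals, the six compositions, ignition loss) precisely as stated by either problem or answer.
Oxide-by-oxide targets in 1000 lb glass:
  Li2O: 2.774% × 1000 = 27.74 lb
  ZrO2: 11.00% × 1000 = 110.0 lb
  Al2O3: 2.405% × 1000 = 24.05 lb
  SrO: 9.259% × 1000 = 92.59 lb
  ZnO: 5.985% × 1000 = 59.85 lb
  SiO2: 68.57% × 1000 = 685.7 lb
Verifying the oxide balance working from each reported weight, relative to the basis at hand (target by target, the sums agree up to rounding of the answer):
  Li2O: 134.7·0.04580 + 53.56·0.4028 = 27.74 lb (target 27.74 lb)
  ZrO2: 164.3·0.6696 = 110.0 lb (target 110.0 lb)
  Al2O3: 134.7·0.1668 + 529.5·0.003000 = 24.06 lb (target 24.05 lb)
  SrO: 131.8·0.7025 = 92.59 lb (target 92.59 lb)
  ZnO: 59.97·0.9980 = 59.85 lb (target 59.85 lb)
  SiO2: 134.7·0.7774 + 164.3·0.3294 + 529.5·0.9950 = 685.7 lb (target 685.7 lb)
Glass-mass closure: total charge less LOI = 999.9 lb (targets for the oxides total 999.9 lb; against the stated basis, 1000 lb — a pure rounding effect).
Batch total: Σ batch = 1074 lb; loss to ignition Σ batch·LOI = 73.89 lb; yield = glass ÷ total batch = 93.12%.

Revised batch per 1000 lb glass:
  Source A: 131.8 lb
  Source B: 59.97 lb
  Component G: 134.7 lb
  Raw D: 164.3 lb
  Component E: 53.56 lb
  Source F: 529.5 lb
Total batch = 1074 lb; LOI loss = 73.89 lb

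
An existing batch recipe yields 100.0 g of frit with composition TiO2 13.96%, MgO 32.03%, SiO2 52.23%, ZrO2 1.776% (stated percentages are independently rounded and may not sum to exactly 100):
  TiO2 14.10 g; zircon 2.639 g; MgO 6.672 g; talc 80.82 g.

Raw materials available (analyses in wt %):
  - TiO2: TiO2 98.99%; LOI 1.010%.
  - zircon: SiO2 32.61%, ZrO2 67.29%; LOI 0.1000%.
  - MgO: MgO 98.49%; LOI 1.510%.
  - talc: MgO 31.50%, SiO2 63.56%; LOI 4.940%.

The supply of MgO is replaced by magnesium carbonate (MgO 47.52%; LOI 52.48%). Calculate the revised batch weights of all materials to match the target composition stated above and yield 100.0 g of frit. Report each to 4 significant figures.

Revised batch per 100.0 g frit:
  TiO2: 14.10 g
  zircon: 2.639 g
  magnesium carbonate: 13.83 g
  talc: 80.82 g
Total batch = 111.4 g; LOI loss = 11.40 g

Working values are printed, with 4-significant-digit rounding, in the printout — the working math carries full precision at all times; each reported number includes exactly one rounding — all derived quantities are recomputed from the batch weights on 100.0 g of glass in exact precision (the four compositions, LOI, totals, the yield, glass mass), as quoted within the question or the answer.
Target masses of each oxide per 100.0 g frit:
  TiO2: 13.96% × 100.0 = 13.96 g
  MgO: 32.03% × 100.0 = 32.03 g
  SiO2: 52.23% × 100.0 = 52.23 g
  ZrO2: 1.776% × 100.0 = 1.776 g
Balance tally, oxide-wise, per the reported batch figures, against the basis in use (oxide sums agree with the targets inside rounding margins):
  TiO2: 14.10·0.9899 = 13.96 g (target 13.96 g)
  MgO: 13.83·0.4752 + 80.82·0.3150 = 32.03 g (target 32.03 g)
  SiO2: 2.639·0.3261 + 80.82·0.6356 = 52.23 g (target 52.23 g)
  ZrO2: 2.639·0.6729 = 1.776 g (target 1.776 g)
Glass-mass sanity pass: net batch after ignition = 99.99 g (summing oxide targets gives 100.0 g; the stated basis being 100.0 g — deltas are rounding alone).
Batch total: Σ batch = 111.4 g; Σ batch·LOI gives LOI loss = 11.40 g; the yield ratio, glass ÷ batch: 89.77%.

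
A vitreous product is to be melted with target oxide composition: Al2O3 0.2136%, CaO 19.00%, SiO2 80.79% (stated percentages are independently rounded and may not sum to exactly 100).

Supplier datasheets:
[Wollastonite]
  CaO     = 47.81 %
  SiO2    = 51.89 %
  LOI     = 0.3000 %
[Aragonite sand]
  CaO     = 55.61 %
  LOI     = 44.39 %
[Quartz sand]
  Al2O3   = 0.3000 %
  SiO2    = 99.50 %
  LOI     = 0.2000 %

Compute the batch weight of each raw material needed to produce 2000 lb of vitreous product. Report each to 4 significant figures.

Batch per 2000 lb vitreous product:
  Wollastonite: 383.3 lb
  Aragonite sand: 353.8 lb
  Quartz sand: 1424 lb
Total batch = 2161 lb; LOI loss = 161.0 lb; yield = 92.55%

All arithmetic runs at full precision at each step — rounding to 4 significant figures applies to each working value as printed — every reported result undergoes a single rounding — derived quantities, including glass mass, the yield, the totals, LOI, the three compositions, are rebuilt starting from the weights at 2000 lb of glass in full precision, as set out in question or answer.
Oxide mass targets, per 2000 lb vitreous product:
  Al2O3: 0.2136% × 2000 = 4.272 lb
  CaO: 19.00% × 2000 = 380.0 lb
  SiO2: 80.79% × 2000 = 1616 lb
Mass-balance tally per oxide using the reported weights, versus the basis set out (every target is met by its sum net of answer rounding effects):
  Al2O3: 1424·0.003000 = 4.272 lb (target 4.272 lb)
  CaO: 383.3·0.4781 + 353.8·0.5561 = 380.0 lb (target 380.0 lb)
  SiO2: 383.3·0.5189 + 1424·0.9950 = 1616 lb (target 1616 lb)
Auditing the glass mass value: batch Σ − ignition loss = 2000 lb (the targets, summed, come to 2000 lb; the stated basis being 2000 lb — gaps are rounding artifacts).
Total batch = Σ batch = 2161 lb; loss to ignition Σ batch·LOI = 161.0 lb; yield: glass divided by total = 92.55%.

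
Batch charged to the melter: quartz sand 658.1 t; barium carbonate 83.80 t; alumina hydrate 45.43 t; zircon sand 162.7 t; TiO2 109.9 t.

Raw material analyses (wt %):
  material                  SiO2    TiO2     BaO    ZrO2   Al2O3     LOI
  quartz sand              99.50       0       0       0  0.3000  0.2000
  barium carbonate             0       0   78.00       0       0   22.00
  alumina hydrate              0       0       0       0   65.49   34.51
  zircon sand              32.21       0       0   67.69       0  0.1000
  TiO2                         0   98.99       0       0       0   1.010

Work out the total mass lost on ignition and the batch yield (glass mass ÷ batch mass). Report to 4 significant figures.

LOI loss = 36.70 t; glass = 1023 t; yield = 96.54%

All arithmetic holds full precision at every stage. Rounding to four significant digits applies to each mid-chain value as printed; exactly one rounding is applied to every reported value — the derived quantities (glass mass, yield, ignition loss, totals, five oxide percentages) are recomputed at full precision from the batch weights per 1023 t of glass, exactly as shown in the problem or the answer.
Per-material ignition loss:
  quartz sand: 658.1 × 0.002000 = 1.316 t
  barium carbonate: 83.80 × 0.2200 = 18.44 t
  alumina hydrate: 45.43 × 0.3451 = 15.68 t
  zircon sand: 162.7 × 0.001000 = 0.1627 t
  TiO2: 109.9 × 0.01010 = 1.110 t
Total LOI = 36.70 t
Glass = batch − LOI = 1060 − 36.70 = 1023 t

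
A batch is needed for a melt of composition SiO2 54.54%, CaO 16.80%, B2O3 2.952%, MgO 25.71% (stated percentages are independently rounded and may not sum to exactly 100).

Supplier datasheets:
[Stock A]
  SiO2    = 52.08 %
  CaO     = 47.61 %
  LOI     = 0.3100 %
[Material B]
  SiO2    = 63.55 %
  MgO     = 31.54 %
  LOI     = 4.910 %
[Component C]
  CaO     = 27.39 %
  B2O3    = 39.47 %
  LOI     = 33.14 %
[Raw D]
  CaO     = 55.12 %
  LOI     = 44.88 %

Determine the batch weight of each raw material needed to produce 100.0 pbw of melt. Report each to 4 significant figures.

Batch per 100.0 pbw melt:
  Stock A: 5.255 pbw
  Material B: 81.52 pbw
  Component C: 7.479 pbw
  Raw D: 22.22 pbw
Total batch = 116.5 pbw; LOI loss = 16.47 pbw; yield = 85.86%

Each numeric step maintains full float precision at every stage — values along the way are printed rounded to four significant digits across the worked steps; exactly one rounding goes into each reported number — the derived quantities are recomputed starting from the weights per 100.0 pbw of glass at exact precision (ignition loss, the totals, the four compositions, glass mass, yield), precisely as stated by either problem or answer.
Per-oxide target masses for 100.0 pbw melt:
  SiO2: 54.54% × 100.0 = 54.54 pbw
  CaO: 16.80% × 100.0 = 16.80 pbw
  B2O3: 2.952% × 100.0 = 2.952 pbw
  MgO: 25.71% × 100.0 = 25.71 pbw
Sums-versus-targets review on the weights just shown, under the basis named above (every target is met by its sum given rounding of the digits):
  SiO2: 5.255·0.5208 + 81.52·0.6355 = 54.54 pbw (target 54.54 pbw)
  CaO: 5.255·0.4761 + 7.479·0.2739 + 22.22·0.5512 = 16.80 pbw (target 16.80 pbw)
  B2O3: 7.479·0.3947 = 2.952 pbw (target 2.952 pbw)
  MgO: 81.52·0.3154 = 25.71 pbw (target 25.71 pbw)
The glass-mass cross-check: total batch − LOI = 100.0 pbw (targets for the oxides total 100.0 pbw; stated basis 100.0 pbw — gaps are rounding artifacts).
Summing the batch: Σ batch = 116.5 pbw; ignition loss, Σ(batch × LOI) = 16.47 pbw; yield: glass divided by total = 85.86%.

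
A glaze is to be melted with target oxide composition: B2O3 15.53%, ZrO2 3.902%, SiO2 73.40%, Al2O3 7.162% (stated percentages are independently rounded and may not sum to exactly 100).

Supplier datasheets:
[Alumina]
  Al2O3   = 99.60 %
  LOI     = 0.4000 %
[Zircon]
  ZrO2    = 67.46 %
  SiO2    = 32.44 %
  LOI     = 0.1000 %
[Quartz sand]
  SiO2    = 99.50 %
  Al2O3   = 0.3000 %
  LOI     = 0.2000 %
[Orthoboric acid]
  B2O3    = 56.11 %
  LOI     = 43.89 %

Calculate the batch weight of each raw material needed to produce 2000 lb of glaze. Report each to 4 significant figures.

In-progress results appear, rounded to 4 significant figures, across the worked steps. The whole derivation holds full precision at all times; exactly one rounding lands on each reported result — all derived quantities (the totals, yield, LOI, net glass mass, four oxide percentages) are rebuilt at full precision from the batch weights for 2000 lb of glass as written in question or answer.
Oxide-by-oxide targets in 2000 lb glaze:
  B2O3: 15.53% × 2000 = 310.6 lb
  ZrO2: 3.902% × 2000 = 78.04 lb
  SiO2: 73.40% × 2000 = 1468 lb
  Al2O3: 7.162% × 2000 = 143.2 lb
Checking each oxide sum per the reported batch figures, on the stated basis (oxide sums agree with the targets inside rounding margins):
  B2O3: 553.6·0.5611 = 310.6 lb (target 310.6 lb)
  ZrO2: 115.7·0.6746 = 78.05 lb (target 78.04 lb)
  SiO2: 115.7·0.3244 + 1438·0.9950 = 1468 lb (target 1468 lb)
  Al2O3: 139.5·0.9960 + 1438·0.003000 = 143.3 lb (target 143.2 lb)
Consistency of the glass mass: total charge less LOI = 2000 lb (the Σ of target masses is 2000 lb; against the stated basis, 2000 lb — deltas are rounding alone).
Batch grand total — Σ batch = 2247 lb; Σ batch·LOI gives LOI loss = 246.5 lb; the yield ratio, glass ÷ batch: 89.03%.

Batch per 2000 lb glaze:
  Alumina: 139.5 lb
  Zircon: 115.7 lb
  Quartz sand: 1438 lb
  Orthoboric acid: 553.6 lb
Total batch = 2247 lb; LOI loss = 246.5 lb; yield = 89.03%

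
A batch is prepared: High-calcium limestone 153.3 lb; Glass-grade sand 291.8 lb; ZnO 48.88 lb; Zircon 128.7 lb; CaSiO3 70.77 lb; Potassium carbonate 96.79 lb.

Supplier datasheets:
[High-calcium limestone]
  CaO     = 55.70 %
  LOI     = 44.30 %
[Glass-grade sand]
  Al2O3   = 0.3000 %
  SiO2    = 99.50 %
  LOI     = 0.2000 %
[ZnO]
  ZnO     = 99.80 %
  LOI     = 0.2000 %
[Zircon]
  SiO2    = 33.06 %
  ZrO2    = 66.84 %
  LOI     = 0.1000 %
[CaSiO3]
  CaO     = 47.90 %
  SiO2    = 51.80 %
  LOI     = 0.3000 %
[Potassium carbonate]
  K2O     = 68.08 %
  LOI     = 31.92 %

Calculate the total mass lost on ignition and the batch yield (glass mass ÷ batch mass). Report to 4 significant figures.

In-progress results appear with 4-significant-digit rounding within the worked lines. All internal work runs at exact precision end to end — every reported number receives exactly one rounding. The derived quantities (ignition loss, totals, six oxide percentages, net glass mass, the yield) are re-derived at full float precision from the batch weights at 690.4 lb of glass, as quoted within either problem or answer.
Loss on ignition, line by line:
  High-calcium limestone: 153.3 × 0.4430 = 67.91 lb
  Glass-grade sand: 291.8 × 0.002000 = 0.5836 lb
  ZnO: 48.88 × 0.002000 = 0.09776 lb
  Zircon: 128.7 × 0.001000 = 0.1287 lb
  CaSiO3: 70.77 × 0.003000 = 0.2123 lb
  Potassium carbonate: 96.79 × 0.3192 = 30.90 lb
Total LOI = 99.83 lb
Glass = batch − LOI = 790.2 − 99.83 = 690.4 lb

LOI loss = 99.83 lb; glass = 690.4 lb; yield = 87.37%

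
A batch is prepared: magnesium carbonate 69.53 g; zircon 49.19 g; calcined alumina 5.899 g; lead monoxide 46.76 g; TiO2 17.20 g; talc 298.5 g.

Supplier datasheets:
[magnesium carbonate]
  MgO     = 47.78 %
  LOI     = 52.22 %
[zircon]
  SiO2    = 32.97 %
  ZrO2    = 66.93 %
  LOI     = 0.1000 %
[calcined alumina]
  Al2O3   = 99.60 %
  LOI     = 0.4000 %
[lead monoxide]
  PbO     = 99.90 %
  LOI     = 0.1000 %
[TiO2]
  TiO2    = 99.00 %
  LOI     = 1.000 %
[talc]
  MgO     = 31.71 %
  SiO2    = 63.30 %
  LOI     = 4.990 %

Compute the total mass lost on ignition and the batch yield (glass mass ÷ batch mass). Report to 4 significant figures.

LOI loss = 51.50 g; glass = 435.6 g; yield = 89.43%

The intermediate values appear, with 4-significant-digit rounding, alongside each step — each numeric step maintains full precision at every stage — each reported number includes exactly one rounding — all derived quantities, which include ignition loss, the six compositions, the totals, yield, net glass mass, are computed in full float precision, precisely as stated by the problem or answer text, from the batch weights per 435.6 g of glass.
Each material's LOI contribution:
  magnesium carbonate: 69.53 × 0.5222 = 36.31 g
  zircon: 49.19 × 0.001000 = 0.04919 g
  calcined alumina: 5.899 × 0.004000 = 0.02360 g
  lead monoxide: 46.76 × 0.001000 = 0.04676 g
  TiO2: 17.20 × 0.01000 = 0.1720 g
  talc: 298.5 × 0.04990 = 14.90 g
Total LOI = 51.50 g
Glass = batch − LOI = 487.1 − 51.50 = 435.6 g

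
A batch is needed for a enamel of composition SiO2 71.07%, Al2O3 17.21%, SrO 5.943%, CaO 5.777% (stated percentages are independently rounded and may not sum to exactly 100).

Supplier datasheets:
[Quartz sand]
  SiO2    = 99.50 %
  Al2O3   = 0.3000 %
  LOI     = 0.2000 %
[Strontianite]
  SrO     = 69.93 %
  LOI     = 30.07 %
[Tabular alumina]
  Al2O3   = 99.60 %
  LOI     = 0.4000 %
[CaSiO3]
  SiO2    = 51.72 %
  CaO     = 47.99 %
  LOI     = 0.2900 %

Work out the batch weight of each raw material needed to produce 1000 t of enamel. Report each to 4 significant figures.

Batch per 1000 t enamel:
  Quartz sand: 651.7 t
  Strontianite: 84.98 t
  Tabular alumina: 170.8 t
  CaSiO3: 120.4 t
Total batch = 1028 t; LOI loss = 27.89 t; yield = 97.29%

The intermediate values are displayed rounded off to 4 significant digits at each printed step; all internal work maintains full precision at every stage — a single rounding produces every reported figure — the derived quantities (glass mass, the four compositions, yield, LOI, the totals) are carried from the weighed amounts for 1000 t of glass in full precision, as quoted within problem or answer.
Oxide mass targets, per 1000 t enamel:
  SiO2: 71.07% × 1000 = 710.7 t
  Al2O3: 17.21% × 1000 = 172.1 t
  SrO: 5.943% × 1000 = 59.43 t
  CaO: 5.777% × 1000 = 57.77 t
Sums-versus-targets review on the weights just shown, per the basis as stated (every target is met by its sum inside rounding margins):
  SiO2: 651.7·0.9950 + 120.4·0.5172 = 710.7 t (target 710.7 t)
  Al2O3: 651.7·0.003000 + 170.8·0.9960 = 172.1 t (target 172.1 t)
  SrO: 84.98·0.6993 = 59.43 t (target 59.43 t)
  CaO: 120.4·0.4799 = 57.78 t (target 57.77 t)
Glass-mass sanity pass: batch total minus LOI = 1000 t (oxide target masses add up to 1000 t; with the basis standing at 1000 t — gaps are rounding artifacts).
Adding the batch up: Σ batch = 1028 t; ignition loss, Σ(batch × LOI) = 27.89 t; yield, glass over the total, = 97.29%.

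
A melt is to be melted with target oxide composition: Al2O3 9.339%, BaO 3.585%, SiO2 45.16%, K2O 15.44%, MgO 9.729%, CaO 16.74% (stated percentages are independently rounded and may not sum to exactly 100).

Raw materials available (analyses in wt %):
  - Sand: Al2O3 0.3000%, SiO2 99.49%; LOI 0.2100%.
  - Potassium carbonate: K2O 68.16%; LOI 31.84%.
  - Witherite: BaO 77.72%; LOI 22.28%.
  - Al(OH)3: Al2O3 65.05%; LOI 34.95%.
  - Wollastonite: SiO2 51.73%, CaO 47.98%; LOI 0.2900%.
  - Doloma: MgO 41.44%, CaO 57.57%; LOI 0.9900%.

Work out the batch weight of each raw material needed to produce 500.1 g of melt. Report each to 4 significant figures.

The working math maintains exact precision at every stage — in-progress results are printed rounded off to 4 significant figures when written out. Every reported result is rounded just once — all derived quantities are re-derived using the weight values for 500.1 g of glass in full precision (glass mass, yield, LOI, the six compositions, the totals) as written in either problem or answer.
Oxide-by-oxide targets in 500.1 g melt:
  Al2O3: 9.339% × 500.1 = 46.70 g
  BaO: 3.585% × 500.1 = 17.93 g
  SiO2: 45.16% × 500.1 = 225.8 g
  K2O: 15.44% × 500.1 = 77.22 g
  MgO: 9.729% × 500.1 = 48.65 g
  CaO: 16.74% × 500.1 = 83.72 g
Checking each oxide sum with the batch weights as given, under the basis named above (sums match the target masses up to rounding of the answer):
  Al2O3: 209.5·0.003000 + 70.83·0.6505 = 46.70 g (target 46.70 g)
  BaO: 23.07·0.7772 = 17.93 g (target 17.93 g)
  SiO2: 209.5·0.9949 + 33.61·0.5173 = 225.8 g (target 225.8 g)
  K2O: 113.3·0.6816 = 77.23 g (target 77.22 g)
  MgO: 117.4·0.4144 = 48.65 g (target 48.65 g)
  CaO: 33.61·0.4798 + 117.4·0.5757 = 83.71 g (target 83.72 g)
Glass-mass closure: total batch − LOI = 500.0 g (per-oxide target masses sum to 500.1 g; basis as stated: 500.1 g — differing by rounding only).
Batch total: Σ batch = 567.7 g; ignition loss, Σ(batch × LOI) = 67.67 g; yield = glass ÷ total batch = 88.08%.

Batch per 500.1 g melt:
  Sand: 209.5 g
  Potassium carbonate: 113.3 g
  Witherite: 23.07 g
  Al(OH)3: 70.83 g
  Wollastonite: 33.61 g
  Doloma: 117.4 g
Total batch = 567.7 g; LOI loss = 67.67 g; yield = 88.08%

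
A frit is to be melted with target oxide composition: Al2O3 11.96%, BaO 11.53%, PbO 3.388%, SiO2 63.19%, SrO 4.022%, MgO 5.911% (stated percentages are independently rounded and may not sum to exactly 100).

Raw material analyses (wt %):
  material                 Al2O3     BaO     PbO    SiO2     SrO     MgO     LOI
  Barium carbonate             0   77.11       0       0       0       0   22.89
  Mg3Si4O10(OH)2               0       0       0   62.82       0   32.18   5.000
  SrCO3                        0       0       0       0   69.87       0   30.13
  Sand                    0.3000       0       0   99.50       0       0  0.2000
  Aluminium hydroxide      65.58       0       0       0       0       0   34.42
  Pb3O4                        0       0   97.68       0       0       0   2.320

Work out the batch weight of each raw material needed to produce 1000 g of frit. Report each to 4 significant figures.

In-progress results appear rounded to 4 significant figures alongside each step. All arithmetic keeps exact precision throughout — a single rounding yields each reported value; the derived quantities (totals, the six compositions, the yield, ignition loss, net glass mass) are rebuilt in full float precision from the weighed amounts at 1000 g of glass, exactly as printed in the problem or the answer.
The oxide mass targets at 1000 g frit:
  Al2O3: 11.96% × 1000 = 119.6 g
  BaO: 11.53% × 1000 = 115.3 g
  PbO: 3.388% × 1000 = 33.88 g
  SiO2: 63.19% × 1000 = 631.9 g
  SrO: 4.022% × 1000 = 40.22 g
  MgO: 5.911% × 1000 = 59.11 g
Per-oxide balance check on the weights just shown, on the stated basis (sums match the target masses up to rounding of the answer):
  Al2O3: 519.1·0.003000 + 180.0·0.6558 = 119.6 g (target 119.6 g)
  BaO: 149.5·0.7711 = 115.3 g (target 115.3 g)
  PbO: 34.68·0.9768 = 33.88 g (target 33.88 g)
  SiO2: 183.7·0.6282 + 519.1·0.9950 = 631.9 g (target 631.9 g)
  SrO: 57.56·0.6987 = 40.22 g (target 40.22 g)
  MgO: 183.7·0.3218 = 59.11 g (target 59.11 g)
Glass-mass sanity pass: the batch minus its LOI: 1000 g (the targets, summed, come to 1000 g; versus the stated basis of 1000 g — gaps are rounding artifacts).
Summing the batch: Σ batch = 1125 g; LOI loss = Σ batch·LOI = 124.5 g; as yield: glass ÷ batch → 88.92%.

Batch per 1000 g frit:
  Barium carbonate: 149.5 g
  Mg3Si4O10(OH)2: 183.7 g
  SrCO3: 57.56 g
  Sand: 519.1 g
  Aluminium hydroxide: 180.0 g
  Pb3O4: 34.68 g
Total batch = 1125 g; LOI loss = 124.5 g; yield = 88.92%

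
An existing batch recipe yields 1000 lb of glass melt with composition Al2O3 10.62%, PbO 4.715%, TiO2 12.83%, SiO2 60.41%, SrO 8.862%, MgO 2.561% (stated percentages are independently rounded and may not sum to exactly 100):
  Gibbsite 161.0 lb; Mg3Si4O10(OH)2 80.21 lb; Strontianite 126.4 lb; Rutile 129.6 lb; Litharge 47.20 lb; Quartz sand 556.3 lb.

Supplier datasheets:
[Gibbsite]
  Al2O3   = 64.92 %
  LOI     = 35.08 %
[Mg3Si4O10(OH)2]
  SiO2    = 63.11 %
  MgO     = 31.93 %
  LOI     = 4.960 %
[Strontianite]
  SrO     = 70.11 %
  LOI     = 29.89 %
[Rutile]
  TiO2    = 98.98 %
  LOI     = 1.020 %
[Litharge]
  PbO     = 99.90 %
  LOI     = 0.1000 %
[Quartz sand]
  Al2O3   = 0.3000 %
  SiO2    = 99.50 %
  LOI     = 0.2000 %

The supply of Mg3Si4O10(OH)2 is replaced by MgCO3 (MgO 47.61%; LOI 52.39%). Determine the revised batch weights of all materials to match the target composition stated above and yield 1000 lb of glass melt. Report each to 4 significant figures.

Full float precision is maintained at all times — values along the way are displayed with 4-significant-figure rounding on the page. A single rounding produces each reported result — all derived quantities are computed in full float precision (six oxide percentages, glass mass, yield, ignition loss, the totals) starting from the weights for 1000 lb of glass, precisely as stated by the question or the answer.
Target oxide masses per 1000 lb glass melt:
  Al2O3: 10.62% × 1000 = 106.2 lb
  PbO: 4.715% × 1000 = 47.15 lb
  TiO2: 12.83% × 1000 = 128.3 lb
  SiO2: 60.41% × 1000 = 604.1 lb
  SrO: 8.862% × 1000 = 88.62 lb
  MgO: 2.561% × 1000 = 25.61 lb
Balance tally, oxide-wise, on the weights just shown, per the basis as stated (delivered sums recover each target once rounding is allowed for):
  Al2O3: 160.8·0.6492 + 607.1·0.003000 = 106.2 lb (target 106.2 lb)
  PbO: 47.20·0.9990 = 47.15 lb (target 47.15 lb)
  TiO2: 129.6·0.9898 = 128.3 lb (target 128.3 lb)
  SiO2: 607.1·0.9950 = 604.1 lb (target 604.1 lb)
  SrO: 126.4·0.7011 = 88.62 lb (target 88.62 lb)
  MgO: 53.79·0.4761 = 25.61 lb (target 25.61 lb)
Glass mass check: whole batch net of LOI = 999.9 lb (summing oxide targets gives 1000 lb; the stated basis being 1000 lb — a pure rounding effect).
Batch grand total — Σ batch = 1125 lb; ignition loss, Σ(batch × LOI) = 125.0 lb; the yield ratio, glass ÷ batch: 88.89%.

Revised batch per 1000 lb glass melt:
  Gibbsite: 160.8 lb
  MgCO3: 53.79 lb
  Strontianite: 126.4 lb
  Rutile: 129.6 lb
  Litharge: 47.20 lb
  Quartz sand: 607.1 lb
Total batch = 1125 lb; LOI loss = 125.0 lb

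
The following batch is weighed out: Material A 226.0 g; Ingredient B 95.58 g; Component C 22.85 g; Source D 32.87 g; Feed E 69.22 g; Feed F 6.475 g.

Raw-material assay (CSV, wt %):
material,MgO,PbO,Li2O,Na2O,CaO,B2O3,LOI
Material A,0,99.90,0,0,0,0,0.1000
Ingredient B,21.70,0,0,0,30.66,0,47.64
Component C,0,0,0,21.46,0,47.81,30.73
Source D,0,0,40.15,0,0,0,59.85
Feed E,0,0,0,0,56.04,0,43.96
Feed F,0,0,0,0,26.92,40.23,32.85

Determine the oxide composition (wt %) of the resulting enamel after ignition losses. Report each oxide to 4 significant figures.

Glass mass = 348.0 g (batch 453.0 − LOI 105.0).
Composition: MgO 5.960%, PbO 64.88%, Li2O 3.793%, Na2O 1.409%, CaO 20.07%, B2O3 3.888%

The intermediate values are displayed rounded to 4 significant figures at each printed step; every computation holds full float precision from first step to last — every reported value includes exactly one rounding — all derived quantities are computed starting from the weights for 348.0 g of glass in full precision (the six compositions, glass mass, LOI, yield, totals), precisely as stated by either problem or answer.
Oxide-by-oxide delivered mass:
  MgO: 95.58·0.2170 = 20.74 g
  PbO: 226.0·0.9990 = 225.8 g
  Li2O: 32.87·0.4015 = 13.20 g
  Na2O: 22.85·0.2146 = 4.904 g
  CaO: 95.58·0.3066 + 69.22·0.5604 + 6.475·0.2692 = 69.84 g
  B2O3: 22.85·0.4781 + 6.475·0.4023 = 13.53 g
LOI: 226.0·0.001000 + 95.58·0.4764 + 22.85·0.3073 + 32.87·0.5985 + 69.22·0.4396 + 6.475·0.3285 = 105.0 g
Resulting glass, batch − LOI: 453.0 − 105.0 = 348.0 g (consistent with Σ oxide mass)
each oxide over glass, ×100, is wt %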